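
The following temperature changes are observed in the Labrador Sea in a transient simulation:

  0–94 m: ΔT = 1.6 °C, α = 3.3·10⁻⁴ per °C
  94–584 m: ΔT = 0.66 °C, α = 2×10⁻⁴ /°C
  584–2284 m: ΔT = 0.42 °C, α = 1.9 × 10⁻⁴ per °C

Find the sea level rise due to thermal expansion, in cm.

Layer 1: 1.6 × 3.3×10⁻⁴ × 94 = 0.049632 m
Layer 2: 0.66 × 2×10⁻⁴ × 490 = 0.06468 m
1700 × 0.42 × 1.9×10⁻⁴ = 0.13566 m
Δh = 0.049632 + 0.06468 + 0.13566 = 0.249972 m

25.0 cm of thermosteric rise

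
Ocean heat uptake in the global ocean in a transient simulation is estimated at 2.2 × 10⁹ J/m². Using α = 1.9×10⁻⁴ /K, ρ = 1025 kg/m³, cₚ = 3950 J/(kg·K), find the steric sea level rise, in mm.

Δh = αQ/(ρcₚ) = 1.9×10⁻⁴ × 2.2×10⁹ / (1025 × 3950) ≈ 0.10324 m

100 mm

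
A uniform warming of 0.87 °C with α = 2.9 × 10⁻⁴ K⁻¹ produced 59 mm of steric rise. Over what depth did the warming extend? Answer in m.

H ≈ 234 m

H = Δh/(αΔT) = 0.059 / (2.9×10⁻⁴ × 0.87) ≈ 233.8 m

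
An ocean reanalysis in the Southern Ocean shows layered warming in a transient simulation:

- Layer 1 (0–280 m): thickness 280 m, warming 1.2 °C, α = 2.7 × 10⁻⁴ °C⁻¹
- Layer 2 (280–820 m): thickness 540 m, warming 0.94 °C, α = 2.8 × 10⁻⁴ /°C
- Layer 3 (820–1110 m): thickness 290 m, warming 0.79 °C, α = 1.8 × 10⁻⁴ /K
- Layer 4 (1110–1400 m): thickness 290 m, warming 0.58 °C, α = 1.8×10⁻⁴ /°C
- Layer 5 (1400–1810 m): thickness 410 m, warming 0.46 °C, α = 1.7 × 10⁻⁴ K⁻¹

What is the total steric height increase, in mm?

Layer 1: 2.7×10⁻⁴ × 1.2 × 280 = 0.09072 m
540 × 2.8×10⁻⁴ × 0.94 = 0.142128 m
Layer 3: 0.79 × 1.8×10⁻⁴ × 290 = 0.041238 m
1110–1400 m: 0.58 × 290 × 1.8×10⁻⁴ = 0.030276 m
0.46 × 1.7×10⁻⁴ × 410 = 0.032062 m
Δh = 0.09072 + 0.142128 + 0.041238 + 0.030276 + 0.032062 = 0.336424 m

Δh = 336 mm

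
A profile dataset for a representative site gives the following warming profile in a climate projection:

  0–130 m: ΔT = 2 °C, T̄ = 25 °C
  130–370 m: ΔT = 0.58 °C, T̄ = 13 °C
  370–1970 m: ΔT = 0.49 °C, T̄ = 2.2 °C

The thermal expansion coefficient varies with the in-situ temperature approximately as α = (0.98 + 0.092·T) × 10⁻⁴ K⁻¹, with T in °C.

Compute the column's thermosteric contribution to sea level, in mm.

Δh = 208 mm

Layer 1: α = (0.98 + 0.092×25)×10⁻⁴ = 3.28×10⁻⁴ K⁻¹
Layer 2: α = (0.98 + 0.092×13)×10⁻⁴ = 2.176×10⁻⁴ K⁻¹
Layer 3: α = (0.98 + 0.092×2.2)×10⁻⁴ = 1.1824×10⁻⁴ K⁻¹
Layer 1: 2 × 130 × 3.28×10⁻⁴ = 0.08528 m
130–370 m: 240 × 2.176×10⁻⁴ × 0.58 = 0.03028992 m
370–1970 m: 1.1824×10⁻⁴ × 0.49 × 1600 = 0.09270016 m
Δh = 0.08528 + 0.03028992 + 0.09270016 = 0.20827008 m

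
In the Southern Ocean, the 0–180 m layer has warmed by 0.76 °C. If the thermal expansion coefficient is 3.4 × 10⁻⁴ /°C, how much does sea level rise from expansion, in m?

Δh = αΔT·H = 3.4×10⁻⁴ × 0.76 × 180 = 0.046512 m

0.0465 m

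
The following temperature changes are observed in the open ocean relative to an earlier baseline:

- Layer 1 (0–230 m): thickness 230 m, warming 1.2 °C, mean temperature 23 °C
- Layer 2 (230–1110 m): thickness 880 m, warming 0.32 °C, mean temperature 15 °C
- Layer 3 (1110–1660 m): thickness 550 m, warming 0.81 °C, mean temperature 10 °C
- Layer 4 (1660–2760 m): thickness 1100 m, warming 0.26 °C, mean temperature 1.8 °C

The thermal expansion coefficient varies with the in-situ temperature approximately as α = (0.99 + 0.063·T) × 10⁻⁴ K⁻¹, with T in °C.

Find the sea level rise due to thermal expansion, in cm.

Δh ≈ 22.6 cm

Layer 1: α = (0.99 + 0.063×23)×10⁻⁴ = 2.439×10⁻⁴ K⁻¹
Layer 2: α = (0.99 + 0.063×15)×10⁻⁴ = 1.935×10⁻⁴ K⁻¹
Layer 3: α = (0.99 + 0.063×10)×10⁻⁴ = 1.62×10⁻⁴ K⁻¹
Layer 4: α = (0.99 + 0.063×1.8)×10⁻⁴ = 1.1034×10⁻⁴ K⁻¹
2.439×10⁻⁴ × 230 × 1.2 = 0.0673164 m
230–1110 m: 1.935×10⁻⁴ × 0.32 × 880 = 0.0544896 m
1.62×10⁻⁴ × 550 × 0.81 = 0.072171 m
Layer 4: 1100 × 0.26 × 1.1034×10⁻⁴ = 0.03155724 m
Δh = 0.0673164 + 0.0544896 + 0.072171 + 0.03155724 = 0.22553424 m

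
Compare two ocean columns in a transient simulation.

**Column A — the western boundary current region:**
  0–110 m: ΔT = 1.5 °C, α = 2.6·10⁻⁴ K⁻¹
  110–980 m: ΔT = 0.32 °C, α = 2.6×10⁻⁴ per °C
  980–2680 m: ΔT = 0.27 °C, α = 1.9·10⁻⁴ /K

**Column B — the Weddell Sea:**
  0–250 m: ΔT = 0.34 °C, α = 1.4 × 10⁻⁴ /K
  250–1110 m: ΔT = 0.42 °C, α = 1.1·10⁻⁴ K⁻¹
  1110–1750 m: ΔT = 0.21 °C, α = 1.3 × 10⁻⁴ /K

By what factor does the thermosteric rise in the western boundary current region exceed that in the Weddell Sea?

≈ 2.93×

A 110 × 1.5 × 2.6×10⁻⁴ = 0.04290 m
A 870 × 2.6×10⁻⁴ × 0.32 = 0.072384 m
A Layer 3: 1.9×10⁻⁴ × 1700 × 0.27 = 0.08721 m
A total: 0.202494 m
B 0–250 m: 250 × 1.4×10⁻⁴ × 0.34 = 0.01190 m
B 250–1110 m: 1.1×10⁻⁴ × 860 × 0.42 = 0.039732 m
B 0.21 × 1.3×10⁻⁴ × 640 = 0.017472 m
B total: 0.069104 m
Ratio: 0.202494 / 0.069104 ≈ 2.930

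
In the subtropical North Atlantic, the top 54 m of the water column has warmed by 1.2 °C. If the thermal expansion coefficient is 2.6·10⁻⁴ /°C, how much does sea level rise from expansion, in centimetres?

about 1.7 cm

Δh = αΔT·H = 2.6×10⁻⁴ × 1.2 × 54 = 0.016848 m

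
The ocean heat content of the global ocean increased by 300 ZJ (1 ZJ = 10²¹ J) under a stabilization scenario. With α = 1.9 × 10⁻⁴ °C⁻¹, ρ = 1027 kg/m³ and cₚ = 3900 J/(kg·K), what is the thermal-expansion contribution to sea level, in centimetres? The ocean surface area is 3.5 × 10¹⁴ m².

Δh ≈ 4.1 cm

Per unit area: Q = 300×10²¹ / (3.5×10¹⁴) ≈ 8.571×10⁸ J/m²
Δh = αQ/(ρcₚ) = 1.9×10⁻⁴ × 8.571×10⁸ / (1027 × 3900) ≈ 0.040658 m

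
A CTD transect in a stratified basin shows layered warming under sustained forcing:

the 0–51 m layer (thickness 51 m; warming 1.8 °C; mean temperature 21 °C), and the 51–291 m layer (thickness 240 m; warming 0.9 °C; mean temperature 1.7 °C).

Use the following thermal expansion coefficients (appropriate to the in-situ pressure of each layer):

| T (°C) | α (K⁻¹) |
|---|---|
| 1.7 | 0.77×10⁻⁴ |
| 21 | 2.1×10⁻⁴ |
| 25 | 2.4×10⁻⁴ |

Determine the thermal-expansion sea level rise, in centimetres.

about 3.6 cm

Layer 1 at 21 °C → α = 2.1×10⁻⁴ K⁻¹
Layer 2 at 1.7 °C → α = 0.77×10⁻⁴ K⁻¹
2.1×10⁻⁴ × 1.8 × 51 = 0.019278 m
51–291 m: 240 × 0.77×10⁻⁴ × 0.9 = 0.016632 m
Δh = 0.019278 + 0.016632 = 0.03591 m ≈ 3.6 cm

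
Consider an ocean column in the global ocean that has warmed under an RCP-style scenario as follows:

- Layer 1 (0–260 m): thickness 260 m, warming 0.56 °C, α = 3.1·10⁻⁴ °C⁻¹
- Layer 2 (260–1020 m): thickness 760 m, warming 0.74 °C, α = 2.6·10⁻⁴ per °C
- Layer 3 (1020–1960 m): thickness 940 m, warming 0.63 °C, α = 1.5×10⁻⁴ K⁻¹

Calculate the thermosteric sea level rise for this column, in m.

260 × 0.56 × 3.1×10⁻⁴ = 0.045136 m
760 × 2.6×10⁻⁴ × 0.74 = 0.146224 m
940 × 0.63 × 1.5×10⁻⁴ = 0.08883 m
Δh = 0.045136 + 0.146224 + 0.08883 = 0.28019 m

about 0.280 m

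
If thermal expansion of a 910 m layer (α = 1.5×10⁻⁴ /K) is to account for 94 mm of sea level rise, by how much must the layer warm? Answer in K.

ΔT = Δh/(αH) = 0.094 / (1.5×10⁻⁴ × 910) ≈ 0.6886 K

ΔT ≈ 0.689 K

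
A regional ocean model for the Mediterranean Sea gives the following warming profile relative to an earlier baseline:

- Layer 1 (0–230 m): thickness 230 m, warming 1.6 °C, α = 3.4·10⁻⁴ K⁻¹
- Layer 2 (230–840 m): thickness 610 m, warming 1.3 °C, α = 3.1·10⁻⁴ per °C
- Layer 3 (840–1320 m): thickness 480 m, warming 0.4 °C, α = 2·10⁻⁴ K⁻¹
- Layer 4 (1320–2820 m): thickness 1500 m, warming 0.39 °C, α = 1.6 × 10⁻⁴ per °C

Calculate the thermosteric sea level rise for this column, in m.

0–230 m: 3.4×10⁻⁴ × 230 × 1.6 = 0.12512 m
3.1×10⁻⁴ × 1.3 × 610 = 0.24583 m
0.4 × 2×10⁻⁴ × 480 = 0.03840 m
1320–2820 m: 1500 × 0.39 × 1.6×10⁻⁴ = 0.09360 m
Δh = 0.12512 + 0.24583 + 0.03840 + 0.09360 = 0.50295 m ≈ 0.50 m

about 0.50 m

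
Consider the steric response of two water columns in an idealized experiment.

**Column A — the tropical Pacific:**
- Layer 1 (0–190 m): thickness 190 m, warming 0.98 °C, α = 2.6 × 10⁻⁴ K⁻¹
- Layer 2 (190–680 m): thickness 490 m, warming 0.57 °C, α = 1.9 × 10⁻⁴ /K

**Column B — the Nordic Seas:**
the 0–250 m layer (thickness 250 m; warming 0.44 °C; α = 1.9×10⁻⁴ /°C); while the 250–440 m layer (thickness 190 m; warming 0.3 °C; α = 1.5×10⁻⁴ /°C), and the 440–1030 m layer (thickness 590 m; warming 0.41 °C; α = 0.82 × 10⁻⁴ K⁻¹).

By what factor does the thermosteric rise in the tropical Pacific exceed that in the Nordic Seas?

2.1

A 0–190 m: 0.98 × 190 × 2.6×10⁻⁴ = 0.048412 m
A 1.9×10⁻⁴ × 490 × 0.57 = 0.053067 m
A total: 0.101479 m
B Layer 1: 0.44 × 250 × 1.9×10⁻⁴ = 0.02090 m
B 250–440 m: 190 × 1.5×10⁻⁴ × 0.3 = 0.00855 m
B Layer 3: 590 × 0.82×10⁻⁴ × 0.41 = 0.0198358 m
B total: 0.0492858 m
Ratio: 0.101479 / 0.0492858 ≈ 2.059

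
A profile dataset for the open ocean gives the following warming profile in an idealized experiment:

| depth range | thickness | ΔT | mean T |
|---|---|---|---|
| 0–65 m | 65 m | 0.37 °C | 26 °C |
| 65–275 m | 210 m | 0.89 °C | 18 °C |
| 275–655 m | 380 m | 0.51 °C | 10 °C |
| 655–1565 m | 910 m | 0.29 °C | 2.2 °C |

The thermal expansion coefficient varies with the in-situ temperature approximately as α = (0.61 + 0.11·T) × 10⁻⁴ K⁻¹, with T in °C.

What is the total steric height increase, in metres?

Layer 1: α = (0.61 + 0.11×26)×10⁻⁴ = 3.47×10⁻⁴ K⁻¹
Layer 2: α = (0.61 + 0.11×18)×10⁻⁴ = 2.59×10⁻⁴ K⁻¹
Layer 3: α = (0.61 + 0.11×10)×10⁻⁴ = 1.71×10⁻⁴ K⁻¹
Layer 4: α = (0.61 + 0.11×2.2)×10⁻⁴ = 0.852×10⁻⁴ K⁻¹
Layer 1: 3.47×10⁻⁴ × 0.37 × 65 = 0.00834535 m
0.89 × 210 × 2.59×10⁻⁴ = 0.0484071 m
Layer 3: 380 × 0.51 × 1.71×10⁻⁴ = 0.0331398 m
0.852×10⁻⁴ × 910 × 0.29 = 0.02248428 m
Δh = 0.00834535 + 0.0484071 + 0.0331398 + 0.02248428 = 0.11237653 m

0.11 m of thermosteric rise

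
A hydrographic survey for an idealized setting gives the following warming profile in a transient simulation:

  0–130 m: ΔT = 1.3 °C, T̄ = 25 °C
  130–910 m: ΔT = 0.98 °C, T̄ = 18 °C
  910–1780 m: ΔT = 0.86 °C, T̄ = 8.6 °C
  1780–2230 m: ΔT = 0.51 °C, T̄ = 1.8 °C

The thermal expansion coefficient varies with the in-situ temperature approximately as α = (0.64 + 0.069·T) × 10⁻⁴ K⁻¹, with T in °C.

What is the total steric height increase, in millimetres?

Layer 1: α = (0.64 + 0.069×25)×10⁻⁴ = 2.365×10⁻⁴ K⁻¹
Layer 2: α = (0.64 + 0.069×18)×10⁻⁴ = 1.882×10⁻⁴ K⁻¹
Layer 3: α = (0.64 + 0.069×8.6)×10⁻⁴ = 1.2334×10⁻⁴ K⁻¹
Layer 4: α = (0.64 + 0.069×1.8)×10⁻⁴ = 0.7642×10⁻⁴ K⁻¹
130 × 2.365×10⁻⁴ × 1.3 = 0.0399685 m
780 × 1.882×10⁻⁴ × 0.98 = 0.14386008 m
0.86 × 1.2334×10⁻⁴ × 870 = 0.092282988 m
0.51 × 450 × 0.7642×10⁻⁴ = 0.01753839 m
Δh = 0.0399685 + 0.14386008 + 0.092282988 + 0.01753839 = 0.293649958 m ≈ 290 mm

Δh = 290 mm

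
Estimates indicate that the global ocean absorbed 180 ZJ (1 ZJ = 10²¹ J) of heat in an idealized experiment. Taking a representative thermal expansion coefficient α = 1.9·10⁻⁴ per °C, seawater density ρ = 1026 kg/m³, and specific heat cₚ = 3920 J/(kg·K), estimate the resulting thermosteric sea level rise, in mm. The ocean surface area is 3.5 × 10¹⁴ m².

Δh ≈ 24 mm

Per unit area: Q = 180×10²¹ / (3.5×10¹⁴) ≈ 5.143×10⁸ J/m²
Δh = αQ/(ρcₚ) = 1.9×10⁻⁴ × 5.143×10⁸ / (1026 × 3920) ≈ 0.024296 m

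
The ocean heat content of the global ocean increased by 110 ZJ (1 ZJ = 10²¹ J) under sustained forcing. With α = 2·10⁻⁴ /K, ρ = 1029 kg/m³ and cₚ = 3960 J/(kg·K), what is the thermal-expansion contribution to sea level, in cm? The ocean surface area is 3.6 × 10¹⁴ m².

Per unit area: Q = 110×10²¹ / (3.6×10¹⁴) ≈ 3.056×10⁸ J/m²
Δh = αQ/(ρcₚ) = 2×10⁻⁴ × 3.056×10⁸ / (1029 × 3960) ≈ 0.014999 m

Δh ≈ 1.50 cm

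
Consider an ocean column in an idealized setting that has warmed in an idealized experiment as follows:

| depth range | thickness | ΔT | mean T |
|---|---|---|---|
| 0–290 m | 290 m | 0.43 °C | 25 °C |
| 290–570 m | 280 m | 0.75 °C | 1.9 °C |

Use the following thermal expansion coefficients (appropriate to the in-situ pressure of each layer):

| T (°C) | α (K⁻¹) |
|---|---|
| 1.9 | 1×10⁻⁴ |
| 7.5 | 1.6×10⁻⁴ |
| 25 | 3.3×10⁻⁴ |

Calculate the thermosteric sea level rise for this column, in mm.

Layer 1 at 25 °C → α = 3.3×10⁻⁴ K⁻¹
Layer 2 at 1.9 °C → α = 1×10⁻⁴ K⁻¹
290 × 0.43 × 3.3×10⁻⁴ = 0.041151 m
290–570 m: 280 × 1×10⁻⁴ × 0.75 = 0.02100 m
Δh = 0.041151 + 0.02100 = 0.062151 m

62.2 mm of thermosteric rise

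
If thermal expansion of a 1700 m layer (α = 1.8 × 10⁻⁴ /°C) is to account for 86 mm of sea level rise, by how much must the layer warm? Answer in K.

0.281 K

ΔT = Δh/(αH) = 0.086 / (1.8×10⁻⁴ × 1700) ≈ 0.2810 K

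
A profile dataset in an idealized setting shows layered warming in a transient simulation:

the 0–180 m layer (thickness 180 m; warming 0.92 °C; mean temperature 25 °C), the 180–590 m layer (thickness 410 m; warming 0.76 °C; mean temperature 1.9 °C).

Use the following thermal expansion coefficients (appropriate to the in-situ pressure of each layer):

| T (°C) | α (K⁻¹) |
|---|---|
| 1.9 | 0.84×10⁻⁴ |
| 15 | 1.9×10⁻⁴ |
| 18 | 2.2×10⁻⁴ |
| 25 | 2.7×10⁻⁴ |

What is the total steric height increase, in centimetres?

Layer 1 at 25 °C → α = 2.7×10⁻⁴ K⁻¹
Layer 2 at 1.9 °C → α = 0.84×10⁻⁴ K⁻¹
0–180 m: 0.92 × 180 × 2.7×10⁻⁴ = 0.044712 m
Layer 2: 0.84×10⁻⁴ × 410 × 0.76 = 0.0261744 m
Δh = 0.044712 + 0.0261744 = 0.0708864 m

7.09 cm of thermosteric rise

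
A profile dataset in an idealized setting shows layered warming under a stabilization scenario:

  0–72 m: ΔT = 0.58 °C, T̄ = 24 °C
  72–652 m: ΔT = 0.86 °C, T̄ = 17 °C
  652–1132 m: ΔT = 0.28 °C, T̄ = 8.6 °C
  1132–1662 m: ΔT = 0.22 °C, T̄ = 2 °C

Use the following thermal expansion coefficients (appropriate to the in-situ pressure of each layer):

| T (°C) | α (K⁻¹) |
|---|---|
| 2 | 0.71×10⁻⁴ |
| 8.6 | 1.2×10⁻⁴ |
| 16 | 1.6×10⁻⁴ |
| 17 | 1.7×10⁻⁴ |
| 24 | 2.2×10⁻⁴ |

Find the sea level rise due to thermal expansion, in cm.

Layer 1 at 24 °C → α = 2.2×10⁻⁴ K⁻¹
Layer 2 at 17 °C → α = 1.7×10⁻⁴ K⁻¹
Layer 3 at 8.6 °C → α = 1.2×10⁻⁴ K⁻¹
Layer 4 at 2 °C → α = 0.71×10⁻⁴ K⁻¹
72 × 2.2×10⁻⁴ × 0.58 = 0.0091872 m
72–652 m: 580 × 1.7×10⁻⁴ × 0.86 = 0.084796 m
652–1132 m: 0.28 × 480 × 1.2×10⁻⁴ = 0.016128 m
0.71×10⁻⁴ × 0.22 × 530 = 0.0082786 m
Δh = 0.0091872 + 0.084796 + 0.016128 + 0.0082786 = 0.1183898 m ≈ 12 cm

Δh = 12 cm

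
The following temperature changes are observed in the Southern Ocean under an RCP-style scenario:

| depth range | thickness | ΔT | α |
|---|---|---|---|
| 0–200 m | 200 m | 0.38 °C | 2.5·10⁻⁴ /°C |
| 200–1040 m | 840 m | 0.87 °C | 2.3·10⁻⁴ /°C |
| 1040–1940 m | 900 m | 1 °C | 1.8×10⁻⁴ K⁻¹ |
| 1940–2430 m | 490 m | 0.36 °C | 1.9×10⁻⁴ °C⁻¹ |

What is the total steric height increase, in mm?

Δh ≈ 383 mm

0–200 m: 2.5×10⁻⁴ × 200 × 0.38 = 0.01900 m
2.3×10⁻⁴ × 0.87 × 840 = 0.168084 m
Layer 3: 900 × 1 × 1.8×10⁻⁴ = 0.16200 m
1940–2430 m: 490 × 0.36 × 1.9×10⁻⁴ = 0.033516 m
Δh = 0.01900 + 0.168084 + 0.16200 + 0.033516 = 0.38260 m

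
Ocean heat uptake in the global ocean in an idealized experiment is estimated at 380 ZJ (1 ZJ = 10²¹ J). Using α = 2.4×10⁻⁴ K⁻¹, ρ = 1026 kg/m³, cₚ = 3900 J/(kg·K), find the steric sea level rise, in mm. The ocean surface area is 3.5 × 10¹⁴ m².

65.1 mm

Per unit area: Q = 380×10²¹ / (3.5×10¹⁴) ≈ 1.086×10⁹ J/m²
Δh = αQ/(ρcₚ) = 2.4×10⁻⁴ × 1.086×10⁹ / (1026 × 3900) ≈ 0.065137 m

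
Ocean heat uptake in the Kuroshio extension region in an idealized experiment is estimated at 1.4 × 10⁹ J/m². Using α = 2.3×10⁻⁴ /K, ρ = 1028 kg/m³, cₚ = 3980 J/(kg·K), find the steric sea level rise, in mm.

Δh = αQ/(ρcₚ) = 2.3×10⁻⁴ × 1.4×10⁹ / (1028 × 3980) ≈ 0.078701 m

Δh ≈ 78.7 mm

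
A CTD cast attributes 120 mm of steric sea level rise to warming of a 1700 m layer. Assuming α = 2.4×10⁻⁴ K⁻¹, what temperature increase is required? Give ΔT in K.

ΔT ≈ 0.294 K

ΔT = Δh/(αH) = 0.12 / (2.4×10⁻⁴ × 1700) ≈ 0.2941 K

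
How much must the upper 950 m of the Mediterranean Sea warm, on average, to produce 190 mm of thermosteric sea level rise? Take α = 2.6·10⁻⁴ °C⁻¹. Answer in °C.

0.769 °C

ΔT = Δh/(αH) = 0.19 / (2.6×10⁻⁴ × 950) ≈ 0.7692 °C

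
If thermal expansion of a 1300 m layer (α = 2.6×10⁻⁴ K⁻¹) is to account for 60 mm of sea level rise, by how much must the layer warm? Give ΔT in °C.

about 0.178 °C

ΔT = Δh/(αH) = 0.06 / (2.6×10⁻⁴ × 1300) ≈ 0.1775 °C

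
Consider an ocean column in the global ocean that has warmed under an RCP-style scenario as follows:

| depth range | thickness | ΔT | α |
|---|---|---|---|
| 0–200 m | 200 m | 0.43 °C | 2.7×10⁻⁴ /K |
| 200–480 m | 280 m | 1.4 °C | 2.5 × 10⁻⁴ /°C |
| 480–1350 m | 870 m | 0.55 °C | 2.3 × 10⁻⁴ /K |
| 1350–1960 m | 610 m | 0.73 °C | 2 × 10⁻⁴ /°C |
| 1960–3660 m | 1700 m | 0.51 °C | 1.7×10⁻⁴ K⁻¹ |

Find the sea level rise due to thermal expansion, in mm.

0–200 m: 0.43 × 200 × 2.7×10⁻⁴ = 0.02322 m
1.4 × 2.5×10⁻⁴ × 280 = 0.09800 m
870 × 2.3×10⁻⁴ × 0.55 = 0.110055 m
2×10⁻⁴ × 610 × 0.73 = 0.08906 m
1960–3660 m: 1.7×10⁻⁴ × 1700 × 0.51 = 0.14739 m
Δh = 0.02322 + 0.09800 + 0.110055 + 0.08906 + 0.14739 = 0.467725 m

470 mm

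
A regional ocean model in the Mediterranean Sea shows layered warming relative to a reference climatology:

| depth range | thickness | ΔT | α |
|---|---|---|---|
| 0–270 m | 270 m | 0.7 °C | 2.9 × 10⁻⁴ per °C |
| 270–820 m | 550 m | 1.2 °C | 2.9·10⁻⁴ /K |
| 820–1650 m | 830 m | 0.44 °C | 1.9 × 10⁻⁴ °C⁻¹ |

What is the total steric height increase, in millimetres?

Δh ≈ 320 mm

0–270 m: 0.7 × 270 × 2.9×10⁻⁴ = 0.05481 m
Layer 2: 1.2 × 550 × 2.9×10⁻⁴ = 0.19140 m
Layer 3: 1.9×10⁻⁴ × 830 × 0.44 = 0.069388 m
Δh = 0.05481 + 0.19140 + 0.069388 = 0.315598 m ≈ 320 mm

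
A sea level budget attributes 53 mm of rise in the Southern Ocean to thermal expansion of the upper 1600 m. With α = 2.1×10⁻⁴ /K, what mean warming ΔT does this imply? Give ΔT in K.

ΔT = Δh/(αH) = 0.053 / (2.1×10⁻⁴ × 1600) ≈ 0.1577 K

0.16 K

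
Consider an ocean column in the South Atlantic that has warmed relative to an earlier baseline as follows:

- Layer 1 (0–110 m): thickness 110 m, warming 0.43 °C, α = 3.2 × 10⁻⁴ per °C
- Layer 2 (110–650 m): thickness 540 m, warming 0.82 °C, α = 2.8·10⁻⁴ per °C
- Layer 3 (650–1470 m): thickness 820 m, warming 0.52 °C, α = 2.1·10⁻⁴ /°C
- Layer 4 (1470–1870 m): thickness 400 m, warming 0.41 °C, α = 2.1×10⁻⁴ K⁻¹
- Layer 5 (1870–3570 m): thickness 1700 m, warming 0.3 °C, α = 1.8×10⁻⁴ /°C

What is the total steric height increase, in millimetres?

about 355 mm

Layer 1: 3.2×10⁻⁴ × 0.43 × 110 = 0.015136 m
Layer 2: 540 × 0.82 × 2.8×10⁻⁴ = 0.123984 m
820 × 2.1×10⁻⁴ × 0.52 = 0.089544 m
Layer 4: 400 × 2.1×10⁻⁴ × 0.41 = 0.03444 m
1700 × 0.3 × 1.8×10⁻⁴ = 0.09180 m
Δh = 0.015136 + 0.123984 + 0.089544 + 0.03444 + 0.09180 = 0.354904 m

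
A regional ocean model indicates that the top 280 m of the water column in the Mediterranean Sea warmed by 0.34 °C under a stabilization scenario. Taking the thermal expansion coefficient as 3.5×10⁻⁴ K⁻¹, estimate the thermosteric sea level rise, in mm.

about 33 mm

Δh = αΔT·H = 3.5×10⁻⁴ × 0.34 × 280 = 0.03332 m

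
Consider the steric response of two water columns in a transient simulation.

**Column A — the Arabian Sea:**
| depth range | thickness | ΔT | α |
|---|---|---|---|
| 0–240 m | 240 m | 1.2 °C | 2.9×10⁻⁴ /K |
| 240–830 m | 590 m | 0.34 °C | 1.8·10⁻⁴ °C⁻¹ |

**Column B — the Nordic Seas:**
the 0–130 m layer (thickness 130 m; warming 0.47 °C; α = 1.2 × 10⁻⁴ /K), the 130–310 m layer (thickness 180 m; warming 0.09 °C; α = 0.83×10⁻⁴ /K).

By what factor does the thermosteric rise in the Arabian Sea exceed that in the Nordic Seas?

a factor of 14

A 0–240 m: 2.9×10⁻⁴ × 240 × 1.2 = 0.08352 m
A 240–830 m: 1.8×10⁻⁴ × 0.34 × 590 = 0.036108 m
A total: 0.119628 m
B 0–130 m: 1.2×10⁻⁴ × 130 × 0.47 = 0.007332 m
B 180 × 0.09 × 0.83×10⁻⁴ = 0.0013446 m
B total: 0.0086766 m
Ratio: 0.119628 / 0.0086766 ≈ 13.79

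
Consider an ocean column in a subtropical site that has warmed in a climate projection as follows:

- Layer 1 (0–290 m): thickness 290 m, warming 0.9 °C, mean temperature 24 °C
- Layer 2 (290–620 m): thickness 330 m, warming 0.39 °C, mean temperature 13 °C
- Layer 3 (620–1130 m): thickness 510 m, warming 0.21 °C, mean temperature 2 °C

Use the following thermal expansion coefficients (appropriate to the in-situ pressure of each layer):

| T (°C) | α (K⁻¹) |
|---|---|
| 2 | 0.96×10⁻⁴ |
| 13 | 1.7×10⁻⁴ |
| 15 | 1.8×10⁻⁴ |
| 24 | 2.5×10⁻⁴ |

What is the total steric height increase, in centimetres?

Layer 1 at 24 °C → α = 2.5×10⁻⁴ K⁻¹
Layer 2 at 13 °C → α = 1.7×10⁻⁴ K⁻¹
Layer 3 at 2 °C → α = 0.96×10⁻⁴ K⁻¹
Layer 1: 290 × 0.9 × 2.5×10⁻⁴ = 0.06525 m
290–620 m: 330 × 0.39 × 1.7×10⁻⁴ = 0.021879 m
Layer 3: 510 × 0.96×10⁻⁴ × 0.21 = 0.0102816 m
Δh = 0.06525 + 0.021879 + 0.0102816 = 0.0974106 m ≈ 9.74 cm

9.74 cm of thermosteric rise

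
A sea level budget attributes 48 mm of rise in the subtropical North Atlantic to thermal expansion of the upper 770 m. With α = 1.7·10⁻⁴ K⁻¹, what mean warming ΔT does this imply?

ΔT = Δh/(αH) = 0.048 / (1.7×10⁻⁴ × 770) ≈ 0.3667 K

about 0.367 K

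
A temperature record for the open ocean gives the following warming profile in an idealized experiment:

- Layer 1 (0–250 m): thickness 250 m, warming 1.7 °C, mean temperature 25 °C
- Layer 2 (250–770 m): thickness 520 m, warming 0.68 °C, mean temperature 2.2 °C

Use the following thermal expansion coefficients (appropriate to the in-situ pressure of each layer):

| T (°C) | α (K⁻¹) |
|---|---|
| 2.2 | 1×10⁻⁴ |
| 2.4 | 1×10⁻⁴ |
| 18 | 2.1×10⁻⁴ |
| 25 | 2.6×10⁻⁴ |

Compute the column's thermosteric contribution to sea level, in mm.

Layer 1 at 25 °C → α = 2.6×10⁻⁴ K⁻¹
Layer 2 at 2.2 °C → α = 1×10⁻⁴ K⁻¹
0–250 m: 2.6×10⁻⁴ × 250 × 1.7 = 0.11050 m
Layer 2: 0.68 × 1×10⁻⁴ × 520 = 0.03536 m
Δh = 0.11050 + 0.03536 = 0.14586 m ≈ 146 mm

about 146 mm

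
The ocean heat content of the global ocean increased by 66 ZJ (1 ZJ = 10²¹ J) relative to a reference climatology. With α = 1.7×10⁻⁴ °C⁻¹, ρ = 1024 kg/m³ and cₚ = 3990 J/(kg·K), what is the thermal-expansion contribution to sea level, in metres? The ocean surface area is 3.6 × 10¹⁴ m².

Per unit area: Q = 66×10²¹ / (3.6×10¹⁴) ≈ 1.833×10⁸ J/m²
Δh = αQ/(ρcₚ) = 1.7×10⁻⁴ × 1.833×10⁸ / (1024 × 3990) ≈ 0.0076267 m

0.00763 m of thermosteric rise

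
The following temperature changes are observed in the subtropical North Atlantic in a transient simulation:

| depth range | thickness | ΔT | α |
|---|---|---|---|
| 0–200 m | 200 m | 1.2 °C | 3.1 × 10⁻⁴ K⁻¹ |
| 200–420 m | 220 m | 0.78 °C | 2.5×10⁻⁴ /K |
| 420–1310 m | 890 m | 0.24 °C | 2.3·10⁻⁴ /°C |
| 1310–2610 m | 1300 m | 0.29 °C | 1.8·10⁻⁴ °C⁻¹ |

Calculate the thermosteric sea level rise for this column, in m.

1.2 × 3.1×10⁻⁴ × 200 = 0.07440 m
200–420 m: 0.78 × 220 × 2.5×10⁻⁴ = 0.04290 m
Layer 3: 890 × 2.3×10⁻⁴ × 0.24 = 0.049128 m
Layer 4: 0.29 × 1.8×10⁻⁴ × 1300 = 0.06786 m
Δh = 0.07440 + 0.04290 + 0.049128 + 0.06786 = 0.234288 m

0.234 m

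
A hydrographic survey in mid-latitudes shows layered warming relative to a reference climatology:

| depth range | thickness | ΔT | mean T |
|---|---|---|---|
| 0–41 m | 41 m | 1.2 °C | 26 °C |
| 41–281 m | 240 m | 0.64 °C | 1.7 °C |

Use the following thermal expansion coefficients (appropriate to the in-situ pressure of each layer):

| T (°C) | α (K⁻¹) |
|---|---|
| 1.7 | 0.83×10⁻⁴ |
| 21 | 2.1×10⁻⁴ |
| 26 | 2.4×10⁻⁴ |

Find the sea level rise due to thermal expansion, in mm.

24.6 mm of thermosteric rise

Layer 1 at 26 °C → α = 2.4×10⁻⁴ K⁻¹
Layer 2 at 1.7 °C → α = 0.83×10⁻⁴ K⁻¹
Layer 1: 2.4×10⁻⁴ × 41 × 1.2 = 0.011808 m
41–281 m: 0.64 × 240 × 0.83×10⁻⁴ = 0.0127488 m
Δh = 0.011808 + 0.0127488 = 0.0245568 m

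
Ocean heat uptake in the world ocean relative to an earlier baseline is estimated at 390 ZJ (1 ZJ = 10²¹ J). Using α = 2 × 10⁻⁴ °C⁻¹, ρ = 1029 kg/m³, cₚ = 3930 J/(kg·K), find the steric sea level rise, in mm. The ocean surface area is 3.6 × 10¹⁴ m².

53.6 mm of thermosteric rise

Per unit area: Q = 390×10²¹ / (3.6×10¹⁴) ≈ 1.083×10⁹ J/m²
Δh = αQ/(ρcₚ) = 2×10⁻⁴ × 1.083×10⁹ / (1029 × 3930) ≈ 0.053561 m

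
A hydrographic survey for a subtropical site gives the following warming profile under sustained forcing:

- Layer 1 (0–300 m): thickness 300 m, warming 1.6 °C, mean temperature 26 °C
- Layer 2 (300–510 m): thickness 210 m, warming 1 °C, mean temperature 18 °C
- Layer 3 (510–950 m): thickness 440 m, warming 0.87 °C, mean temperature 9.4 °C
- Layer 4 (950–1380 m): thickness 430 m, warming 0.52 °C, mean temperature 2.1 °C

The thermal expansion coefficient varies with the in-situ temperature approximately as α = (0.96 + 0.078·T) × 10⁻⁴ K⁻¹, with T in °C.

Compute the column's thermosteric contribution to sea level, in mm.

Δh = 280 mm

Layer 1: α = (0.96 + 0.078×26)×10⁻⁴ = 2.988×10⁻⁴ K⁻¹
Layer 2: α = (0.96 + 0.078×18)×10⁻⁴ = 2.364×10⁻⁴ K⁻¹
Layer 3: α = (0.96 + 0.078×9.4)×10⁻⁴ = 1.6932×10⁻⁴ K⁻¹
Layer 4: α = (0.96 + 0.078×2.1)×10⁻⁴ = 1.1238×10⁻⁴ K⁻¹
300 × 2.988×10⁻⁴ × 1.6 = 0.143424 m
300–510 m: 1 × 210 × 2.364×10⁻⁴ = 0.049644 m
Layer 3: 1.6932×10⁻⁴ × 440 × 0.87 = 0.064815696 m
950–1380 m: 1.1238×10⁻⁴ × 0.52 × 430 = 0.025128168 m
Δh = 0.143424 + 0.049644 + 0.064815696 + 0.025128168 = 0.283011864 m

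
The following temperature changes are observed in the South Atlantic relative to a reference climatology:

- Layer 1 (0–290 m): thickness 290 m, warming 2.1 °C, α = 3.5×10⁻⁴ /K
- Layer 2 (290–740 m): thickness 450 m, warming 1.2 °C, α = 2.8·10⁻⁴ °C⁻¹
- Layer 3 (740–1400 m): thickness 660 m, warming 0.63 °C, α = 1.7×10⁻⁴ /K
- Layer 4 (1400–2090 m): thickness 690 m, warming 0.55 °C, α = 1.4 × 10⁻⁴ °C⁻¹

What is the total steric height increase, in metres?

Layer 1: 290 × 2.1 × 3.5×10⁻⁴ = 0.21315 m
450 × 2.8×10⁻⁴ × 1.2 = 0.15120 m
740–1400 m: 0.63 × 660 × 1.7×10⁻⁴ = 0.070686 m
Layer 4: 690 × 1.4×10⁻⁴ × 0.55 = 0.05313 m
Δh = 0.21315 + 0.15120 + 0.070686 + 0.05313 = 0.488166 m

Δh ≈ 0.488 m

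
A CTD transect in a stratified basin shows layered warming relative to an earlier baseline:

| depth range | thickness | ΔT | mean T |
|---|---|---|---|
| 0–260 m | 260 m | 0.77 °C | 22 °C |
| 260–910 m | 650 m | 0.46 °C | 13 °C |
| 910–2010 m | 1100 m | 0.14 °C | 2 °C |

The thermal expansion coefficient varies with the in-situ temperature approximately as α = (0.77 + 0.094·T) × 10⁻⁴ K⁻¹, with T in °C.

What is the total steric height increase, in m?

0.131 m

Layer 1: α = (0.77 + 0.094×22)×10⁻⁴ = 2.838×10⁻⁴ K⁻¹
Layer 2: α = (0.77 + 0.094×13)×10⁻⁴ = 1.992×10⁻⁴ K⁻¹
Layer 3: α = (0.77 + 0.094×2)×10⁻⁴ = 0.958×10⁻⁴ K⁻¹
Layer 1: 2.838×10⁻⁴ × 0.77 × 260 = 0.05681676 m
0.46 × 1.992×10⁻⁴ × 650 = 0.0595608 m
Layer 3: 0.14 × 0.958×10⁻⁴ × 1100 = 0.0147532 m
Δh = 0.05681676 + 0.0595608 + 0.0147532 = 0.13113076 m ≈ 0.131 m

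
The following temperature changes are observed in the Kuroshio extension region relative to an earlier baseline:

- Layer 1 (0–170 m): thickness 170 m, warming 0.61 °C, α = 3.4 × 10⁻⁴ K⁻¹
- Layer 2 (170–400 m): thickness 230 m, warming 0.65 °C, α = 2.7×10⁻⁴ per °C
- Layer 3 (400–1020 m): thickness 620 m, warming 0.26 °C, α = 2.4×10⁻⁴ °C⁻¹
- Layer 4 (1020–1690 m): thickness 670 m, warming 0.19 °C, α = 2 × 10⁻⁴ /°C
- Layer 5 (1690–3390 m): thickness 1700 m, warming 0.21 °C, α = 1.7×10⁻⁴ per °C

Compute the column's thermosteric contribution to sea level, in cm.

3.4×10⁻⁴ × 0.61 × 170 = 0.035258 m
170–400 m: 230 × 2.7×10⁻⁴ × 0.65 = 0.040365 m
Layer 3: 0.26 × 2.4×10⁻⁴ × 620 = 0.038688 m
1020–1690 m: 0.19 × 2×10⁻⁴ × 670 = 0.02546 m
1.7×10⁻⁴ × 0.21 × 1700 = 0.06069 m
Δh = 0.035258 + 0.040365 + 0.038688 + 0.02546 + 0.06069 = 0.200461 m ≈ 20.0 cm

about 20.0 cm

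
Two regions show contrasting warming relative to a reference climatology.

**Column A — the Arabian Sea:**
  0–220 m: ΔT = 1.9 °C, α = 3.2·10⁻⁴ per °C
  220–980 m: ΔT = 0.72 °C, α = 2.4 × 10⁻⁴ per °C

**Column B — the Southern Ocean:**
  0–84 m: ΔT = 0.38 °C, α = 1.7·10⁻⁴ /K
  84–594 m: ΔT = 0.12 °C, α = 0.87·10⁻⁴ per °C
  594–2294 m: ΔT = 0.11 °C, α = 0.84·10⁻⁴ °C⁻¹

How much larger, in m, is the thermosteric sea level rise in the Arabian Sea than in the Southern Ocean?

A Layer 1: 1.9 × 3.2×10⁻⁴ × 220 = 0.13376 m
A 220–980 m: 2.4×10⁻⁴ × 0.72 × 760 = 0.131328 m
A total: 0.265088 m
B Layer 1: 0.38 × 1.7×10⁻⁴ × 84 = 0.0054264 m
B Layer 2: 510 × 0.12 × 0.87×10⁻⁴ = 0.0053244 m
B 0.11 × 0.84×10⁻⁴ × 1700 = 0.015708 m
B total: 0.0264588 m
Difference: 0.265088 − 0.0264588 = 0.2386292 m

Δh_A − Δh_B ≈ 0.239 m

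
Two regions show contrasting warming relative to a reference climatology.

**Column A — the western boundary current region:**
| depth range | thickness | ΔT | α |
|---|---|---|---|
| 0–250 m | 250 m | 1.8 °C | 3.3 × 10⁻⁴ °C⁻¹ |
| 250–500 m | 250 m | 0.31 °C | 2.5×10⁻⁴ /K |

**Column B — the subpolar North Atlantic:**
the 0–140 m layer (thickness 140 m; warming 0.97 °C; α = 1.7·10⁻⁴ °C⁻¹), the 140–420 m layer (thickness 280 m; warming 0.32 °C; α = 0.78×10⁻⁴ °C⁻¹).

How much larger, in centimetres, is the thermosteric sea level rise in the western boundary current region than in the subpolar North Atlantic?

13.8 cm

A Layer 1: 1.8 × 250 × 3.3×10⁻⁴ = 0.14850 m
A 0.31 × 2.5×10⁻⁴ × 250 = 0.019375 m
A total: 0.167875 m
B Layer 1: 1.7×10⁻⁴ × 140 × 0.97 = 0.023086 m
B 140–420 m: 0.32 × 0.78×10⁻⁴ × 280 = 0.0069888 m
B total: 0.0300748 m
Difference: 0.167875 − 0.0300748 = 0.1378002 m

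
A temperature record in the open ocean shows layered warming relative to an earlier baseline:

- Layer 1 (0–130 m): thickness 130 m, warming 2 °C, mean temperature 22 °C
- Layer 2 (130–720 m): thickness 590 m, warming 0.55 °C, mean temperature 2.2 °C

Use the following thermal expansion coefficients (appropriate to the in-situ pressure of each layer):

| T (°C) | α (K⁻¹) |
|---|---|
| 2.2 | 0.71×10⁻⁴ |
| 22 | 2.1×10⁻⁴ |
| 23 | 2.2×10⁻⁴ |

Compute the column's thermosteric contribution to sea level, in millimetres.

77.6 mm of thermosteric rise

Layer 1 at 22 °C → α = 2.1×10⁻⁴ K⁻¹
Layer 2 at 2.2 °C → α = 0.71×10⁻⁴ K⁻¹
0–130 m: 2 × 130 × 2.1×10⁻⁴ = 0.05460 m
Layer 2: 0.55 × 590 × 0.71×10⁻⁴ = 0.0230395 m
Δh = 0.05460 + 0.0230395 = 0.0776395 m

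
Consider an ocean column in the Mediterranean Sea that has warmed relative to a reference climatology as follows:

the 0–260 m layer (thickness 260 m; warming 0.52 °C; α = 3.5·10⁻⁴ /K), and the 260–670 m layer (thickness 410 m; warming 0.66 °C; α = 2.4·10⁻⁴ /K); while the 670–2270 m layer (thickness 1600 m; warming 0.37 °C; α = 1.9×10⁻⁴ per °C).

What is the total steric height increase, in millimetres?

Δh ≈ 225 mm

Layer 1: 260 × 3.5×10⁻⁴ × 0.52 = 0.04732 m
Layer 2: 0.66 × 410 × 2.4×10⁻⁴ = 0.064944 m
Layer 3: 0.37 × 1.9×10⁻⁴ × 1600 = 0.11248 m
Δh = 0.04732 + 0.064944 + 0.11248 = 0.224744 m ≈ 225 mm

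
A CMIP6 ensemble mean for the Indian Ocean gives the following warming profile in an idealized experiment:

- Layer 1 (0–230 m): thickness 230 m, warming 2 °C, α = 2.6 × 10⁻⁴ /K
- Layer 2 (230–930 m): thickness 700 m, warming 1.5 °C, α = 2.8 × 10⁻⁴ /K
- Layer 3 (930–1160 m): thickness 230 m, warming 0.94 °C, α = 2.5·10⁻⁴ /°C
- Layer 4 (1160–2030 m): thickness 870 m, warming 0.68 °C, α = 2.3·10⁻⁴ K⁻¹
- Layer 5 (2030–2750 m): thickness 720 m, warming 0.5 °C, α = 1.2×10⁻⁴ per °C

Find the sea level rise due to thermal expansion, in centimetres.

Layer 1: 2 × 2.6×10⁻⁴ × 230 = 0.11960 m
700 × 1.5 × 2.8×10⁻⁴ = 0.29400 m
230 × 0.94 × 2.5×10⁻⁴ = 0.05405 m
2.3×10⁻⁴ × 870 × 0.68 = 0.136068 m
0.5 × 1.2×10⁻⁴ × 720 = 0.04320 m
Δh = 0.11960 + 0.29400 + 0.05405 + 0.136068 + 0.04320 = 0.646918 m ≈ 64.7 cm

64.7 cm of thermosteric rise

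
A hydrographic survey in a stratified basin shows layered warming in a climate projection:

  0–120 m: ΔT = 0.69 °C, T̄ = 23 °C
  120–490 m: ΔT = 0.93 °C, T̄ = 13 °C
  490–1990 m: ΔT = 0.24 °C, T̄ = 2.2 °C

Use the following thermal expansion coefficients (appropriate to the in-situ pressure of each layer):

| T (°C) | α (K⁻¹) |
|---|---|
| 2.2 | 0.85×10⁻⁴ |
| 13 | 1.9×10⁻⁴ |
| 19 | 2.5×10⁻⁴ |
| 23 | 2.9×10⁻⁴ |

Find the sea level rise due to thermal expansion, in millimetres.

about 120 mm

Layer 1 at 23 °C → α = 2.9×10⁻⁴ K⁻¹
Layer 2 at 13 °C → α = 1.9×10⁻⁴ K⁻¹
Layer 3 at 2.2 °C → α = 0.85×10⁻⁴ K⁻¹
0.69 × 2.9×10⁻⁴ × 120 = 0.024012 m
370 × 0.93 × 1.9×10⁻⁴ = 0.065379 m
490–1990 m: 0.85×10⁻⁴ × 0.24 × 1500 = 0.03060 m
Δh = 0.024012 + 0.065379 + 0.03060 = 0.119991 m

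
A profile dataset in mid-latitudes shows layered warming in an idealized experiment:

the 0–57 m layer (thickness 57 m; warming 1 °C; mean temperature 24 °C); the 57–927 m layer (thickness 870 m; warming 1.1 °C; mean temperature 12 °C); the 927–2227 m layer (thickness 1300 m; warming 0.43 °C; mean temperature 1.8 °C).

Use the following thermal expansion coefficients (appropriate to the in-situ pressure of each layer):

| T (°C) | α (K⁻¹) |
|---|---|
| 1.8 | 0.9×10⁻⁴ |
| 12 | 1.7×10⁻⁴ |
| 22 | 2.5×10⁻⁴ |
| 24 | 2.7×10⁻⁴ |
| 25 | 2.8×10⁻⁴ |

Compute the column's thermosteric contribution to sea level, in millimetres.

Δh ≈ 230 mm

Layer 1 at 24 °C → α = 2.7×10⁻⁴ K⁻¹
Layer 2 at 12 °C → α = 1.7×10⁻⁴ K⁻¹
Layer 3 at 1.8 °C → α = 0.9×10⁻⁴ K⁻¹
Layer 1: 57 × 1 × 2.7×10⁻⁴ = 0.01539 m
870 × 1.1 × 1.7×10⁻⁴ = 0.16269 m
927–2227 m: 0.9×10⁻⁴ × 1300 × 0.43 = 0.05031 m
Δh = 0.01539 + 0.16269 + 0.05031 = 0.22839 m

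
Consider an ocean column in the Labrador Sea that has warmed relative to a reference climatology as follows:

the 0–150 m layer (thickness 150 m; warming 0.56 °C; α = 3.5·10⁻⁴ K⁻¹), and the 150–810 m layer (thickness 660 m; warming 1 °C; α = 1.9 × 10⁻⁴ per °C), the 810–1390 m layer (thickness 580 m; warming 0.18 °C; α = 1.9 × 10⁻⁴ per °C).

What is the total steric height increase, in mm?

Δh = 175 mm

0–150 m: 150 × 0.56 × 3.5×10⁻⁴ = 0.02940 m
150–810 m: 660 × 1.9×10⁻⁴ × 1 = 0.12540 m
1.9×10⁻⁴ × 0.18 × 580 = 0.019836 m
Δh = 0.02940 + 0.12540 + 0.019836 = 0.174636 m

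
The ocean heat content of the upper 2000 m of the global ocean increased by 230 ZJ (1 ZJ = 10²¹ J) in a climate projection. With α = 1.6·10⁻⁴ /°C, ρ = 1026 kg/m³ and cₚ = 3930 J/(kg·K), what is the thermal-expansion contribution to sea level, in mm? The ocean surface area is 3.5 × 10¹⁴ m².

26.1 mm

Per unit area: Q = 230×10²¹ / (3.5×10¹⁴) ≈ 6.571×10⁸ J/m²
Δh = αQ/(ρcₚ) = 1.6×10⁻⁴ × 6.571×10⁸ / (1026 × 3930) ≈ 0.026074 m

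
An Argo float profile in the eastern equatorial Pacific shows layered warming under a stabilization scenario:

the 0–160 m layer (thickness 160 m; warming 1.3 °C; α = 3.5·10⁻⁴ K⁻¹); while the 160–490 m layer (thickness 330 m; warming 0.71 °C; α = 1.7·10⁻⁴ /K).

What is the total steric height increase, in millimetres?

Δh = 113 mm

3.5×10⁻⁴ × 1.3 × 160 = 0.07280 m
160–490 m: 0.71 × 1.7×10⁻⁴ × 330 = 0.039831 m
Δh = 0.07280 + 0.039831 = 0.112631 m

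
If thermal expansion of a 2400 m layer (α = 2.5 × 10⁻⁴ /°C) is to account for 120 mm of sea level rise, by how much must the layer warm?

0.200 K

ΔT = Δh/(αH) = 0.12 / (2.5×10⁻⁴ × 2400) = 0.2000 K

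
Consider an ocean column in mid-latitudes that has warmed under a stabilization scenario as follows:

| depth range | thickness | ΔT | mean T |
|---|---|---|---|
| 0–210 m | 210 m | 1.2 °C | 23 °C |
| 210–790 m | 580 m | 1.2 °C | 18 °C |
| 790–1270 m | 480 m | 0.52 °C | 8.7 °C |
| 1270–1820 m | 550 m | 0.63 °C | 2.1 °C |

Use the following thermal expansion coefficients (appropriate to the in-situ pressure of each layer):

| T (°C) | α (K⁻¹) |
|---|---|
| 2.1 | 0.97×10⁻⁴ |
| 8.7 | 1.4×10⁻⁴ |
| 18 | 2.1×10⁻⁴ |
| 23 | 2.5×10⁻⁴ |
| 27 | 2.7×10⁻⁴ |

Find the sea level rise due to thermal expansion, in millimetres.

Δh ≈ 278 mm

Layer 1 at 23 °C → α = 2.5×10⁻⁴ K⁻¹
Layer 2 at 18 °C → α = 2.1×10⁻⁴ K⁻¹
Layer 3 at 8.7 °C → α = 1.4×10⁻⁴ K⁻¹
Layer 4 at 2.1 °C → α = 0.97×10⁻⁴ K⁻¹
0–210 m: 2.5×10⁻⁴ × 210 × 1.2 = 0.06300 m
Layer 2: 580 × 1.2 × 2.1×10⁻⁴ = 0.14616 m
790–1270 m: 480 × 1.4×10⁻⁴ × 0.52 = 0.034944 m
0.97×10⁻⁴ × 550 × 0.63 = 0.0336105 m
Δh = 0.06300 + 0.14616 + 0.034944 + 0.0336105 = 0.2777145 m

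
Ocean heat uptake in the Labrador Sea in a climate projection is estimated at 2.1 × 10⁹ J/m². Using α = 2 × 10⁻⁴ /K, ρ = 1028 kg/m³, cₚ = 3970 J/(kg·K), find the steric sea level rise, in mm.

about 100 mm

Δh = αQ/(ρcₚ) = 2×10⁻⁴ × 2.1×10⁹ / (1028 × 3970) ≈ 0.10291 m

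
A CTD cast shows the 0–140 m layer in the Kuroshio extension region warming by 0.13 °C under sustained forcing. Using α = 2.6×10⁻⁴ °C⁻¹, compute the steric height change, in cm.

Δh ≈ 0.47 cm

Δh = αΔT·H = 2.6×10⁻⁴ × 0.13 × 140 = 0.004732 m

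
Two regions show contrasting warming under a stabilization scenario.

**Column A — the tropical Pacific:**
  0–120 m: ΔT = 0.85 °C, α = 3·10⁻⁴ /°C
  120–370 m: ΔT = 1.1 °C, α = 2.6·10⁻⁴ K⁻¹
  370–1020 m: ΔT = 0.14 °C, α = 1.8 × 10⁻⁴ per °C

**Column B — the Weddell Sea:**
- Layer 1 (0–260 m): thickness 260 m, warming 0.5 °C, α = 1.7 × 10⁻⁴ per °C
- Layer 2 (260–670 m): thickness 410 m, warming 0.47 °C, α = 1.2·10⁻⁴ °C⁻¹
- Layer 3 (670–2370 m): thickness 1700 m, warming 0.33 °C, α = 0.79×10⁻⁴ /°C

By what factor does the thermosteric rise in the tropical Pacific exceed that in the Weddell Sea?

a factor of 1.3

A Layer 1: 0.85 × 3×10⁻⁴ × 120 = 0.03060 m
A Layer 2: 250 × 2.6×10⁻⁴ × 1.1 = 0.07150 m
A Layer 3: 1.8×10⁻⁴ × 650 × 0.14 = 0.01638 m
A total: 0.11848 m
B Layer 1: 260 × 0.5 × 1.7×10⁻⁴ = 0.02210 m
B Layer 2: 1.2×10⁻⁴ × 0.47 × 410 = 0.023124 m
B 670–2370 m: 0.79×10⁻⁴ × 1700 × 0.33 = 0.044319 m
B total: 0.089543 m
Ratio: 0.11848 / 0.089543 ≈ 1.323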